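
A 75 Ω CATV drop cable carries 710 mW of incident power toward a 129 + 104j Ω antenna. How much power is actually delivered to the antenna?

P_delivered ≈ 524 mW

|Γ| = |(54 + j104)/(204 + j104)| = 0.512
|Γ|² = 0.262
P_refl = |Γ|²·P_inc = 186 mW, P_del = (1 − |Γ|²)·P_inc = 524 mW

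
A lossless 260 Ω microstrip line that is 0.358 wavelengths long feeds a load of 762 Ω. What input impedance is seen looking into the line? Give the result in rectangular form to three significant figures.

βl = 2π × 0.358 = 129°
tan(βl) = tan(129°) = -1.24
Z_in = Z_0·(Z_L + jZ_0·tanβl)/(Z_0 + jZ_L·tanβl)
     = 260·(762 − j322)/(260 − j945)

Z_in ≈ 136 + j172 Ω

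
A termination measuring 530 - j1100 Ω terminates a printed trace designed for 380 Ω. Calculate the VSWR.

VSWR ≈ 7.99

Γ = (Z_L − Z_0)/(Z_L + Z_0) = (150 − j1100)/(910 − j1100)
|Γ| = 1110/1430 = 0.778
VSWR = (1 + |Γ|)/(1 − |Γ|) = 1.78/0.222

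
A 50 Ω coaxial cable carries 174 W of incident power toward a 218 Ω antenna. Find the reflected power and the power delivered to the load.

Γ = (218 − 50)/(218 + 50) = 0.627
|Γ|² = 0.393
P_refl = |Γ|²·P_inc = 68.4 W, P_del = (1 − |Γ|²)·P_inc = 106 W

P_reflected ≈ 68.4 W; P_delivered ≈ 106 W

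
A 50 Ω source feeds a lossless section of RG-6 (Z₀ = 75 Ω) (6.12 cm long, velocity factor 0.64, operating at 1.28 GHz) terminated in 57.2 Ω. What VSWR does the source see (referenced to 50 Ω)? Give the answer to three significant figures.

VSWR ≈ 1.48

λ = v/f = 0.64·c / 1.28 GHz = 0.15 m
βl = 2π·l/λ = 2π × 0.408 = 147°
tan(βl) = -0.652
Z_in = Z_0·(Z_L + jZ_0·tanβl)/(Z_0 + jZ_L·tanβl) = 65.4 − j16.4 Ω
Γ_s = (Z_in − Z_s)/(Z_in + Z_s) = (15.4 − j16.4)/(115 − j16.4), |Γ_s| = 0.193
VSWR = (1 + |Γ_s|)/(1 − |Γ_s|)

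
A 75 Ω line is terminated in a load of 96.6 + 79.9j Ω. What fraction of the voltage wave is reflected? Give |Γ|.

Γ = (Z_L − Z_0)/(Z_L + Z_0) = (21.6 + j79.9)/(171.6 + j79.9)
|Γ| = 82.8/189

|Γ| ≈ 0.437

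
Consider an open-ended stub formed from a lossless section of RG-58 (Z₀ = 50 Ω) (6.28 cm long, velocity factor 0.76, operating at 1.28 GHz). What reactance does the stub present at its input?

X_in ≈ 37.6 Ω (inductive)

λ = v/f = 0.76·c / 1.28 GHz = 0.178 m
βl = 2π·l/λ = 2π × 0.353 = 127°
tan(βl) = -1.33
For an open-ended stub, Z_in = −jZ_0·cot(βl) = −jZ_0/tan(βl)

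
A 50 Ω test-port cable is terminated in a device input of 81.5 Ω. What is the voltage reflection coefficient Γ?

Γ = 0.24

Γ = (Z_L − Z_0)/(Z_L + Z_0) = (81.5 − 50)/(81.5 + 50) = 31.5/131.5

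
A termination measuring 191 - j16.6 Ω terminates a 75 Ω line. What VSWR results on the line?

VSWR ≈ 2.57

Γ = (Z_L − Z_0)/(Z_L + Z_0) = (116 − j16.6)/(266 − j16.6)
|Γ| = 117/267 = 0.44
VSWR = (1 + |Γ|)/(1 − |Γ|) = 1.44/0.56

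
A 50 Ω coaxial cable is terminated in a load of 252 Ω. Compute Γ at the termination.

Γ = 0.669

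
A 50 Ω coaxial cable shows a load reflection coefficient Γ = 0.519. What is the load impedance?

Z_L = Z_0·(1 + Γ)/(1 − Γ) = 50·(1.52)/(0.481)

Z_L ≈ 158 Ω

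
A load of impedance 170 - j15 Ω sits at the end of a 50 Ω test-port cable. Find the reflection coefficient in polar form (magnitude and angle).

Γ ≈ 0.548 ∠ -3.22°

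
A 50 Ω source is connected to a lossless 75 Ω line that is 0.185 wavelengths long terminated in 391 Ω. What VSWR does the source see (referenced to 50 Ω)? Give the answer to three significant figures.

βl = 2π × 0.185 = 66.6°
tan(βl) = 2.31
Z_in = Z_0·(Z_L + jZ_0·tanβl)/(Z_0 + jZ_L·tanβl) = 17 − j31 Ω
Γ_s = (Z_in − Z_s)/(Z_in + Z_s) = (-33 − j31)/(67 − j31), |Γ_s| = 0.614
VSWR = (1 + |Γ_s|)/(1 − |Γ_s|)

VSWR ≈ 4.18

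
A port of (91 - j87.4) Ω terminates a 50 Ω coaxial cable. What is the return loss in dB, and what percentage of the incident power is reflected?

Γ = (41 − j87.4)/(141 − j87.4), |Γ| = 0.582
RL = −20·log₁₀(0.582) = 4.7 dB
P_refl/P_inc = |Γ|² = 0.339

RL ≈ 4.7 dB; 33.9% of incident power reflected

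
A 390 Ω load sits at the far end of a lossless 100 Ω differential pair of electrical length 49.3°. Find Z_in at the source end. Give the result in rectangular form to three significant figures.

Z_in ≈ 42.5 − j76.6 Ω

tan(βl) = tan(49.3°) = 1.16
Z_in = Z_0·(Z_L + jZ_0·tanβl)/(Z_0 + jZ_L·tanβl)
     = 100·(390 + j116)/(100 + j453)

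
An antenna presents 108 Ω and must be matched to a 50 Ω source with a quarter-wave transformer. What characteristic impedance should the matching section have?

Z_qwt = √(Z_0·R_L) = √(50 × 108) = √5400

Z_qwt ≈ 73.5 Ω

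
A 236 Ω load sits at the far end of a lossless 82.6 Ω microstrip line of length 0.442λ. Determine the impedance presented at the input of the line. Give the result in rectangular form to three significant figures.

βl = 2π × 0.442 = 159°
tan(βl) = tan(159°) = -0.381
Z_in = Z_0·(Z_L + jZ_0·tanβl)/(Z_0 + jZ_L·tanβl)
     = 82.6·(236 − j31.5)/(82.6 − j90)

Z_in ≈ 124 + j103 Ω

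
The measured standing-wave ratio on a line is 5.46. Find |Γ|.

|Γ| = (S − 1)/(S + 1) = (5.46 − 1)/(5.46 + 1) = 4.46/6.46

|Γ| ≈ 0.69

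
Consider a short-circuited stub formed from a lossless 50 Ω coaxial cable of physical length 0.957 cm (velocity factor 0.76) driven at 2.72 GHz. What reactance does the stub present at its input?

λ = v/f = 0.76·c / 2.72 GHz = 0.0838 m
βl = 2π·l/λ = 2π × 0.114 = 41.1°
tan(βl) = 0.872
For a short-circuited stub, Z_in = jZ_0·tan(βl)

X_in ≈ 43.6 Ω (inductive)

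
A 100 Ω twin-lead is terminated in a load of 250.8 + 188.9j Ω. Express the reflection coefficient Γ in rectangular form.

Γ ≈ 0.558 + j0.238

Γ = (Z_L − Z_0)/(Z_L + Z_0) = (150.8 + j188.9)/(350.8 + j188.9)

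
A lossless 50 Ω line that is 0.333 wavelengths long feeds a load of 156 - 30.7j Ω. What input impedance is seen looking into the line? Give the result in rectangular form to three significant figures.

Z_in ≈ 21.3 + j29 Ω

βl = 2π × 0.333 = 120°
tan(βl) = tan(120°) = -1.74
Z_in = Z_0·(Z_L + jZ_0·tanβl)/(Z_0 + jZ_L·tanβl)
     = 50·(156 − j118)/(-3.43 − j272)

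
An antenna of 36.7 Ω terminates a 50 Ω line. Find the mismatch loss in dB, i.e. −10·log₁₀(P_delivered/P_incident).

mismatch loss ≈ 0.103 dB

Γ = (36.7 − 50)/(36.7 + 50) = -0.153
|Γ|² = 0.0235, so P_del/P_inc = 1 − |Γ|² = 0.976
ML = −10·log₁₀(1 − |Γ|²)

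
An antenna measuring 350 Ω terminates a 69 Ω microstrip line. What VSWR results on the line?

VSWR ≈ 5.07

Γ = (350 − 69)/(350 + 69) = 0.671
VSWR = (1 + 0.671)/(1 − 0.671)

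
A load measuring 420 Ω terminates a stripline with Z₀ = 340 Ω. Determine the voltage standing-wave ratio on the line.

Γ = (420 − 340)/(420 + 340) = 0.105
VSWR = (1 + 0.105)/(1 − 0.105)

VSWR ≈ 1.24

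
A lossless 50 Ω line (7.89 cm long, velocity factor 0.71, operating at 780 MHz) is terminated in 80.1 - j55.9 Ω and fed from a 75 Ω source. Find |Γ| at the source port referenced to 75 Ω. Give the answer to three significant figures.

|Γ| ≈ 0.538

λ = v/f = 0.71·c / 780 MHz = 0.273 m
βl = 2π·l/λ = 2π × 0.289 = 104°
tan(βl) = -4.01
Z_in = Z_0·(Z_L + jZ_0·tanβl)/(Z_0 + jZ_L·tanβl) = 25.6 + j26.4 Ω
Γ_s = (Z_in − Z_s)/(Z_in + Z_s) = (-49.4 + j26.4)/(101 + j26.4), |Γ_s| = 0.538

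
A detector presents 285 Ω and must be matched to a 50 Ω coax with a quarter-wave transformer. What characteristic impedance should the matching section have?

Z_qwt = √(Z_0·R_L) = √(50 × 285) = √14250

Z_qwt ≈ 119 Ω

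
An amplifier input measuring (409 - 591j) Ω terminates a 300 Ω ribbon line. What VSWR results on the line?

VSWR ≈ 4.73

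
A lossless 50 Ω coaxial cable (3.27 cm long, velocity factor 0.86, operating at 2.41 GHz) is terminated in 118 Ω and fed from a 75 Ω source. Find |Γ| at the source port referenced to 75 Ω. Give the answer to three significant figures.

λ = v/f = 0.86·c / 2.41 GHz = 0.107 m
βl = 2π·l/λ = 2π × 0.305 = 110°
tan(βl) = -2.75
Z_in = Z_0·(Z_L + jZ_0·tanβl)/(Z_0 + jZ_L·tanβl) = 23.4 + j14.6 Ω
Γ_s = (Z_in − Z_s)/(Z_in + Z_s) = (-51.6 + j14.6)/(98.4 + j14.6), |Γ_s| = 0.539

|Γ| ≈ 0.539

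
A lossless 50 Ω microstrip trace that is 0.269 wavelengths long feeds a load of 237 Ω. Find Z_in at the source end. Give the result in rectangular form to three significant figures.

Z_in ≈ 10.7 + j5.73 Ω

βl = 2π × 0.269 = 96.8°
tan(βl) = tan(96.8°) = -8.34
Z_in = Z_0·(Z_L + jZ_0·tanβl)/(Z_0 + jZ_L·tanβl)
     = 50·(237 − j417)/(50 − j1980)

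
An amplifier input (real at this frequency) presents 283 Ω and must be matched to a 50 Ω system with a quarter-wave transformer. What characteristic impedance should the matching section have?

Z_qwt = √(Z_0·R_L) = √(50 × 283) = √14150

Z_qwt ≈ 119 Ω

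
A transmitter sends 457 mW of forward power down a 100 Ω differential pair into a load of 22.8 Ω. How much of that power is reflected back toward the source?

Γ = (22.8 − 100)/(22.8 + 100) = -0.629
|Γ|² = 0.395
P_refl = |Γ|²·P_inc = 181 mW, P_del = (1 − |Γ|²)·P_inc = 276 mW

P_reflected ≈ 181 mW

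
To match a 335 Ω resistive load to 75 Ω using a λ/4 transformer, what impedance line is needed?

Z_qwt = √(Z_0·R_L) = √(75 × 335) = √25120

Z_qwt ≈ 159 Ω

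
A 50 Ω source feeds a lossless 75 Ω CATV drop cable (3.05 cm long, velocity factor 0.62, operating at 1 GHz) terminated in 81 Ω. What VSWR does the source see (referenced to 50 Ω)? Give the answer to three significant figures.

VSWR ≈ 1.46

λ = v/f = 0.62·c / 1 GHz = 0.186 m
βl = 2π·l/λ = 2π × 0.164 = 59°
tan(βl) = 1.67
Z_in = Z_0·(Z_L + jZ_0·tanβl)/(Z_0 + jZ_L·tanβl) = 72.2 − j4.91 Ω
Γ_s = (Z_in − Z_s)/(Z_in + Z_s) = (22.2 − j4.91)/(122 − j4.91), |Γ_s| = 0.186
VSWR = (1 + |Γ_s|)/(1 − |Γ_s|)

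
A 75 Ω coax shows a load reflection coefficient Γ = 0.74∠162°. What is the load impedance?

Z_L = Z_0·(1 + Γ)/(1 − Γ) = 75·(0.296 + j0.229)/(1.7 − j0.229)

Z_L ≈ 11.5 + j11.6 Ω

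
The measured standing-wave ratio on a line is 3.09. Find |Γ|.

|Γ| = (S − 1)/(S + 1) = (3.09 − 1)/(3.09 + 1) = 2.09/4.09

|Γ| ≈ 0.511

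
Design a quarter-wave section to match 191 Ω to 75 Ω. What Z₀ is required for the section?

Z_qwt = √(Z_0·R_L) = √(75 × 191) = √14320

Z_qwt ≈ 120 Ω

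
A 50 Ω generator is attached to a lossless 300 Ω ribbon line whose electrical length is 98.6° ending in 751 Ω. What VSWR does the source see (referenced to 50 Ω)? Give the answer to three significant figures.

tan(βl) = -6.61
Z_in = Z_0·(Z_L + jZ_0·tanβl)/(Z_0 + jZ_L·tanβl) = 122 + j38 Ω
Γ_s = (Z_in − Z_s)/(Z_in + Z_s) = (72.1 + j38)/(172 + j38), |Γ_s| = 0.462
VSWR = (1 + |Γ_s|)/(1 − |Γ_s|)

VSWR ≈ 2.72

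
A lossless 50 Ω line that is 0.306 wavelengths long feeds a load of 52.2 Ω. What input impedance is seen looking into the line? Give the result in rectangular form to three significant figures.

βl = 2π × 0.306 = 110°
tan(βl) = tan(110°) = -2.72
Z_in = Z_0·(Z_L + jZ_0·tanβl)/(Z_0 + jZ_L·tanβl)
     = 50·(52.2 − j136)/(50 − j142)

Z_in ≈ 48.4 + j1.35 Ω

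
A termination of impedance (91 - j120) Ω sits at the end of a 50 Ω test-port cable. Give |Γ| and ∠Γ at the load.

Γ ≈ 0.685 ∠ -30.7°

Γ = (Z_L − Z_0)/(Z_L + Z_0) = (41 − j120)/(141 − j120)
|Γ| = 127/185 = 0.685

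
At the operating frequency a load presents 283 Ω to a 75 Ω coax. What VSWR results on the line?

VSWR ≈ 3.77

Γ = (283 − 75)/(283 + 75) = 0.581
VSWR = (1 + 0.581)/(1 − 0.581)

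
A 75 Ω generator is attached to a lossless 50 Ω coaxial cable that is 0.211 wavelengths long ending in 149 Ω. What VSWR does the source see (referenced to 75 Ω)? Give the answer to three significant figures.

βl = 2π × 0.211 = 76°
tan(βl) = 4
Z_in = Z_0·(Z_L + jZ_0·tanβl)/(Z_0 + jZ_L·tanβl) = 17.7 − j11 Ω
Γ_s = (Z_in − Z_s)/(Z_in + Z_s) = (-57.3 − j11)/(92.7 − j11), |Γ_s| = 0.625
VSWR = (1 + |Γ_s|)/(1 − |Γ_s|)

VSWR ≈ 4.33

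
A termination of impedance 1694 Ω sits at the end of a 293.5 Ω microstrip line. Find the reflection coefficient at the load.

Γ = 0.705

Γ = (Z_L − Z_0)/(Z_L + Z_0) = (1694 − 293.5)/(1694 + 293.5) = 1400/1988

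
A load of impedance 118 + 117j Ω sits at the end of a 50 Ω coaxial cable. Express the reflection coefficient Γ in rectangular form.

Γ ≈ 0.599 + j0.279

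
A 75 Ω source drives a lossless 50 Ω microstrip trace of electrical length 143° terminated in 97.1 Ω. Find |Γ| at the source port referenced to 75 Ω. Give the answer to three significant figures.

|Γ| ≈ 0.333

tan(βl) = -0.754
Z_in = Z_0·(Z_L + jZ_0·tanβl)/(Z_0 + jZ_L·tanβl) = 48.5 + j33.2 Ω
Γ_s = (Z_in − Z_s)/(Z_in + Z_s) = (-26.5 + j33.2)/(123 + j33.2), |Γ_s| = 0.333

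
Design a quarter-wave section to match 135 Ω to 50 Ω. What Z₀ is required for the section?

Z_qwt ≈ 82.2 Ω

Z_qwt = √(Z_0·R_L) = √(50 × 135) = √6750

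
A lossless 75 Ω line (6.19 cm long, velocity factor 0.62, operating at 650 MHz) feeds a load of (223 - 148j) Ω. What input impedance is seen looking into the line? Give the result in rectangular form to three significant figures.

λ = v/f = 0.62·c / 650 MHz = 0.286 m
βl = 2π·l/λ = 2π × 0.216 = 77.9°
tan(βl) = tan(77.9°) = 4.65
Z_in = Z_0·(Z_L + jZ_0·tanβl)/(Z_0 + jZ_L·tanβl)
     = 75·(223 + j201)/(764 + j1040)

Z_in ≈ 17.1 − j3.52 Ω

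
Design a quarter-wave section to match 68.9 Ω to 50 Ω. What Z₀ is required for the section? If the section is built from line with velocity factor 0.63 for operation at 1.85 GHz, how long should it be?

Z_qwt ≈ 58.7 Ω; length ≈ 2.55 cm

Z_qwt = √(Z_0·R_L) = √(50 × 68.9) = √3445
λ = 0.63·c/f = 0.102 m, so l = λ/4 = 0.0255 m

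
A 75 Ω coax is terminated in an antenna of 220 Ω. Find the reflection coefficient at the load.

Γ = 0.492

Γ = (Z_L − Z_0)/(Z_L + Z_0) = (220 − 75)/(220 + 75) = 145/295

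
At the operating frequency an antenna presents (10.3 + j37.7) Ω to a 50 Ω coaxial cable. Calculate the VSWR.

Γ = (Z_L − Z_0)/(Z_L + Z_0) = (-39.7 + j37.7)/(60.3 + j37.7)
|Γ| = 54.7/71.1 = 0.77
VSWR = (1 + |Γ|)/(1 − |Γ|) = 1.77/0.23

VSWR ≈ 7.69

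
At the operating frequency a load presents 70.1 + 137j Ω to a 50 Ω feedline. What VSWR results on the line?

VSWR ≈ 7.33

Γ = (Z_L − Z_0)/(Z_L + Z_0) = (20.1 + j137)/(120.1 + j137)
|Γ| = 138/182 = 0.76
VSWR = (1 + |Γ|)/(1 − |Γ|) = 1.76/0.24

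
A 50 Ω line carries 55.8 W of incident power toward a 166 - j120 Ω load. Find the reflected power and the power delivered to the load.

P_reflected ≈ 25.5 W; P_delivered ≈ 30.3 W

|Γ| = |(116 − j120)/(216 − j120)| = 0.675
|Γ|² = 0.456
P_refl = |Γ|²·P_inc = 25.5 W, P_del = (1 − |Γ|²)·P_inc = 30.3 W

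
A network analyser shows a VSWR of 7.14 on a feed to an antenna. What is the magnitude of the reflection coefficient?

|Γ| ≈ 0.754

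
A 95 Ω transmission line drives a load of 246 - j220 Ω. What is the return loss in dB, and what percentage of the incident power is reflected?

Γ = (151 − j220)/(341 − j220), |Γ| = 0.658
RL = −20·log₁₀(0.658) = 3.64 dB
P_refl/P_inc = |Γ|² = 0.432

RL ≈ 3.64 dB; 43.2% of incident power reflected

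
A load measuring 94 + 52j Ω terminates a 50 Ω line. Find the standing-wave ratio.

Γ = (Z_L − Z_0)/(Z_L + Z_0) = (44 + j52)/(144 + j52)
|Γ| = 68.1/153 = 0.445
VSWR = (1 + |Γ|)/(1 − |Γ|) = 1.44/0.555

VSWR ≈ 2.6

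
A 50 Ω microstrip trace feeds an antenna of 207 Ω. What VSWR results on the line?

For a purely resistive load, VSWR = R_L/Z_0 or Z_0/R_L (whichever > 1) = 207/50

VSWR ≈ 4.14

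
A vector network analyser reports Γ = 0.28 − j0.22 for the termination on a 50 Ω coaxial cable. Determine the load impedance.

Z_L ≈ 77 − j38.8 Ω

Z_L = Z_0·(1 + Γ)/(1 − Γ) = 50·(1.28 − j0.22)/(0.72 + j0.22)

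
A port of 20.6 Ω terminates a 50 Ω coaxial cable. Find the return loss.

RL ≈ 7.61 dB

Γ = (20.6 − 50)/(20.6 + 50) = -0.416
RL = −20·log₁₀|Γ| = −20·log₁₀(0.416)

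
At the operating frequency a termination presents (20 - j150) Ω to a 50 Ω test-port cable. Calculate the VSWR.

Γ = (Z_L − Z_0)/(Z_L + Z_0) = (-30 − j150)/(70 − j150)
|Γ| = 153/166 = 0.924
VSWR = (1 + |Γ|)/(1 − |Γ|) = 1.92/0.0759

VSWR ≈ 25.4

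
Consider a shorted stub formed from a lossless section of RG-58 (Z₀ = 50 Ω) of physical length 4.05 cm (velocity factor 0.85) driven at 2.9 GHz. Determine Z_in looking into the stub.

Z_in ≈ −j12.6 Ω

λ = v/f = 0.85·c / 2.9 GHz = 0.0879 m
βl = 2π·l/λ = 2π × 0.461 = 166°
tan(βl) = -0.253
For a shorted stub, Z_in = jZ_0·tan(βl)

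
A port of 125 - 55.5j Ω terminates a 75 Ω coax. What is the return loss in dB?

RL ≈ 8.88 dB

Γ = (50 − j55.5)/(200 − j55.5), |Γ| = 0.36
RL = −20·log₁₀|Γ| = −20·log₁₀(0.36)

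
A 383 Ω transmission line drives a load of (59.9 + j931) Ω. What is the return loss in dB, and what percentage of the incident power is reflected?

RL ≈ 0.392 dB; 91.4% of incident power reflected

Γ = (-323.1 + j931)/(442.9 + j931), |Γ| = 0.956
RL = −20·log₁₀(0.956) = 0.392 dB
P_refl/P_inc = |Γ|² = 0.914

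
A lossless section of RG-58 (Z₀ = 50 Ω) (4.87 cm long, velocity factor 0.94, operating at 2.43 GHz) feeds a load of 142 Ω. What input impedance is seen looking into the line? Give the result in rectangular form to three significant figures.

Z_in ≈ 53.5 + j56.4 Ω

λ = v/f = 0.94·c / 2.43 GHz = 0.116 m
βl = 2π·l/λ = 2π × 0.42 = 151°
tan(βl) = tan(151°) = -0.553
Z_in = Z_0·(Z_L + jZ_0·tanβl)/(Z_0 + jZ_L·tanβl)
     = 50·(142 − j27.6)/(50 − j78.5)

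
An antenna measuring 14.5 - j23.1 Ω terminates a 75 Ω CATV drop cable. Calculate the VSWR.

VSWR ≈ 5.68

Γ = (Z_L − Z_0)/(Z_L + Z_0) = (-60.5 − j23.1)/(89.5 − j23.1)
|Γ| = 64.8/92.4 = 0.701
VSWR = (1 + |Γ|)/(1 − |Γ|) = 1.7/0.299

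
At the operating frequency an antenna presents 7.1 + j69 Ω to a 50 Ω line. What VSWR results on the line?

VSWR ≈ 20.5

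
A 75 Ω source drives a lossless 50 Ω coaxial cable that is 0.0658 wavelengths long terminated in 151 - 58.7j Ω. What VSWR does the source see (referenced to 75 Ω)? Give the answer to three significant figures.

βl = 2π × 0.0658 = 23.7°
tan(βl) = 0.439
Z_in = Z_0·(Z_L + jZ_0·tanβl)/(Z_0 + jZ_L·tanβl) = 44.5 − j63.1 Ω
Γ_s = (Z_in − Z_s)/(Z_in + Z_s) = (-30.5 − j63.1)/(119 − j63.1), |Γ_s| = 0.519
VSWR = (1 + |Γ_s|)/(1 − |Γ_s|)

VSWR ≈ 3.16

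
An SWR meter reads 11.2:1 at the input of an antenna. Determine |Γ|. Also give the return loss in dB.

|Γ| ≈ 0.836; return loss ≈ 1.56 dB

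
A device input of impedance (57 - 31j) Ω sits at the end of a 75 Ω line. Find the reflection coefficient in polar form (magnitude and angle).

Γ = (Z_L − Z_0)/(Z_L + Z_0) = (-18 − j31)/(132 − j31)
|Γ| = 35.8/136 = 0.264

Γ ≈ 0.264 ∠ -107°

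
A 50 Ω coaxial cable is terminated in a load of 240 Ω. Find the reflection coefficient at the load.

Γ = (Z_L − Z_0)/(Z_L + Z_0) = (240 − 50)/(240 + 50) = 190/290

Γ = 0.655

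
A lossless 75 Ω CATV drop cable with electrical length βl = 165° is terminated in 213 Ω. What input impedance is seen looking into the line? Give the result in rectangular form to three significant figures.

tan(βl) = tan(165°) = -0.268
Z_in = Z_0·(Z_L + jZ_0·tanβl)/(Z_0 + jZ_L·tanβl)
     = 75·(213 − j20.1)/(75 − j57.1)

Z_in ≈ 145 + j89.9 Ω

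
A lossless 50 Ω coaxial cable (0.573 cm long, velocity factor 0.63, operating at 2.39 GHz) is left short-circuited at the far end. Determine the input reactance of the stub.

λ = v/f = 0.63·c / 2.39 GHz = 0.0791 m
βl = 2π·l/λ = 2π × 0.0725 = 26.1°
tan(βl) = 0.49
For a short-circuited stub, Z_in = jZ_0·tan(βl)

X_in ≈ 24.5 Ω (inductive)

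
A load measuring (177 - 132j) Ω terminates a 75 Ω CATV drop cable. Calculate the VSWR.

Γ = (Z_L − Z_0)/(Z_L + Z_0) = (102 − j132)/(252 − j132)
|Γ| = 167/284 = 0.586
VSWR = (1 + |Γ|)/(1 − |Γ|) = 1.59/0.414

VSWR ≈ 3.84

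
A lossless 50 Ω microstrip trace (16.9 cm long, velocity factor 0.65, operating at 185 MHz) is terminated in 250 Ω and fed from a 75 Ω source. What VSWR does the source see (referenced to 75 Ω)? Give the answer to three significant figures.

VSWR ≈ 6.33

λ = v/f = 0.65·c / 185 MHz = 1.05 m
βl = 2π·l/λ = 2π × 0.16 = 57.7°
tan(βl) = 1.58
Z_in = Z_0·(Z_L + jZ_0·tanβl)/(Z_0 + jZ_L·tanβl) = 13.8 − j29.8 Ω
Γ_s = (Z_in − Z_s)/(Z_in + Z_s) = (-61.2 − j29.8)/(88.8 − j29.8), |Γ_s| = 0.727
VSWR = (1 + |Γ_s|)/(1 − |Γ_s|)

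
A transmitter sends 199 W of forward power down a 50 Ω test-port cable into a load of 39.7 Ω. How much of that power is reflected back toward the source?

Γ = (39.7 − 50)/(39.7 + 50) = -0.115
|Γ|² = 0.0132
P_refl = |Γ|²·P_inc = 2.62 W, P_del = (1 − |Γ|²)·P_inc = 196 W

P_reflected ≈ 2.62 W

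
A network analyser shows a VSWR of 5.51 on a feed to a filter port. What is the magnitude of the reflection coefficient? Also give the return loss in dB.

|Γ| ≈ 0.693; return loss ≈ 3.19 dB

|Γ| = (S − 1)/(S + 1) = (5.51 − 1)/(5.51 + 1) = 4.51/6.51
RL = −20·log₁₀|Γ| = −20·log₁₀(0.693)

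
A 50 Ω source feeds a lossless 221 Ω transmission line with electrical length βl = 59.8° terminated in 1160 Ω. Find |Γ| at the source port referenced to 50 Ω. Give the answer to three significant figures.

tan(βl) = 1.72
Z_in = Z_0·(Z_L + jZ_0·tanβl)/(Z_0 + jZ_L·tanβl) = 55.7 − j122 Ω
Γ_s = (Z_in − Z_s)/(Z_in + Z_s) = (5.68 − j122)/(106 − j122), |Γ_s| = 0.758

|Γ| ≈ 0.758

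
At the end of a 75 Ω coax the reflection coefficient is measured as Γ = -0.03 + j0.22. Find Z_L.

Z_L = Z_0·(1 + Γ)/(1 − Γ) = 75·(0.97 + j0.22)/(1.03 − j0.22)

Z_L ≈ 64.3 + j29.7 Ω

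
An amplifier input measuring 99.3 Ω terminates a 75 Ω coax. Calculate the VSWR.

Γ = (99.3 − 75)/(99.3 + 75) = 0.139
VSWR = (1 + 0.139)/(1 − 0.139)

VSWR ≈ 1.32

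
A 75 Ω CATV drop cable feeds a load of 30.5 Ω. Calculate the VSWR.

VSWR ≈ 2.46

For a purely resistive load, VSWR = R_L/Z_0 or Z_0/R_L (whichever > 1) = 75/30.5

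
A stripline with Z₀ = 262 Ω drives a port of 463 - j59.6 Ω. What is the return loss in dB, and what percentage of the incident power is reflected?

RL ≈ 10.8 dB; 8.31% of incident power reflected

Γ = (201 − j59.6)/(725 − j59.6), |Γ| = 0.288
RL = −20·log₁₀(0.288) = 10.8 dB
P_refl/P_inc = |Γ|² = 0.0831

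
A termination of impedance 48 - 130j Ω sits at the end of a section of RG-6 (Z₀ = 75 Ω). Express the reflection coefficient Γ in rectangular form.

Γ ≈ 0.424 − j0.609

Γ = (Z_L − Z_0)/(Z_L + Z_0) = (-27 − j130)/(123 − j130)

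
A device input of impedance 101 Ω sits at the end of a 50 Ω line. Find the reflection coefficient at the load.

Γ = (Z_L − Z_0)/(Z_L + Z_0) = (101 − 50)/(101 + 50) = 51/151

Γ = 0.338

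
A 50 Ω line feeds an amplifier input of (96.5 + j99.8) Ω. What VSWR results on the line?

Γ = (Z_L − Z_0)/(Z_L + Z_0) = (46.5 + j99.8)/(146.5 + j99.8)
|Γ| = 110/177 = 0.621
VSWR = (1 + |Γ|)/(1 − |Γ|) = 1.62/0.379

VSWR ≈ 4.28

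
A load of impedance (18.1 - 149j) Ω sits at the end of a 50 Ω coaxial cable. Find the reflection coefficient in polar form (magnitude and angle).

Γ ≈ 0.93 ∠ -36.6°

Γ = (Z_L − Z_0)/(Z_L + Z_0) = (-31.9 − j149)/(68.1 − j149)
|Γ| = 152/164 = 0.93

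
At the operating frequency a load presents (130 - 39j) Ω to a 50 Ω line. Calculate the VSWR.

VSWR ≈ 2.87

Γ = (Z_L − Z_0)/(Z_L + Z_0) = (80 − j39)/(180 − j39)
|Γ| = 89/184 = 0.483
VSWR = (1 + |Γ|)/(1 − |Γ|) = 1.48/0.517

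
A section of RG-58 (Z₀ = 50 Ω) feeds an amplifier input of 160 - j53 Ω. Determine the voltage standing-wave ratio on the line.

Γ = (Z_L − Z_0)/(Z_L + Z_0) = (110 − j53)/(210 − j53)
|Γ| = 122/217 = 0.564
VSWR = (1 + |Γ|)/(1 − |Γ|) = 1.56/0.436

VSWR ≈ 3.58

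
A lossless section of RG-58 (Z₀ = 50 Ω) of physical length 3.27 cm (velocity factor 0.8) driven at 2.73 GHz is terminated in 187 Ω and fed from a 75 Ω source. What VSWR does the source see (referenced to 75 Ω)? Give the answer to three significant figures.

VSWR ≈ 4.16

λ = v/f = 0.8·c / 2.73 GHz = 0.0879 m
βl = 2π·l/λ = 2π × 0.372 = 134°
tan(βl) = -1.04
Z_in = Z_0·(Z_L + jZ_0·tanβl)/(Z_0 + jZ_L·tanβl) = 24.2 + j41.9 Ω
Γ_s = (Z_in − Z_s)/(Z_in + Z_s) = (-50.8 + j41.9)/(99.2 + j41.9), |Γ_s| = 0.612
VSWR = (1 + |Γ_s|)/(1 − |Γ_s|)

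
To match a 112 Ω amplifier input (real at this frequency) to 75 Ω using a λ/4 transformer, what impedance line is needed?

Z_qwt ≈ 91.7 Ω

Z_qwt = √(Z_0·R_L) = √(75 × 112) = √8400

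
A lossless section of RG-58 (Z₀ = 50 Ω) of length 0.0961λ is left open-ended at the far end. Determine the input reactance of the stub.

X_in ≈ -72.5 Ω (capacitive)

βl = 2π × 0.0961 = 34.6°
tan(βl) = 0.69
For an open-ended stub, Z_in = −jZ_0·cot(βl) = −jZ_0/tan(βl)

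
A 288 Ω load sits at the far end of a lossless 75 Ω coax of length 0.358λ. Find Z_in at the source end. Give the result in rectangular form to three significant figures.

βl = 2π × 0.358 = 129°
tan(βl) = tan(129°) = -1.24
Z_in = Z_0·(Z_L + jZ_0·tanβl)/(Z_0 + jZ_L·tanβl)
     = 75·(288 − j93)/(75 − j357)

Z_in ≈ 30.9 + j54 Ω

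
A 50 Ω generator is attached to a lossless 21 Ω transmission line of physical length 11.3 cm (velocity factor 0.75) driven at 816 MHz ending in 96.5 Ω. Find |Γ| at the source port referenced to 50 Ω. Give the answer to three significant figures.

λ = v/f = 0.75·c / 816 MHz = 0.276 m
βl = 2π·l/λ = 2π × 0.41 = 148°
tan(βl) = -0.636
Z_in = Z_0·(Z_L + jZ_0·tanβl)/(Z_0 + jZ_L·tanβl) = 14.2 + j28.1 Ω
Γ_s = (Z_in − Z_s)/(Z_in + Z_s) = (-35.8 + j28.1)/(64.2 + j28.1), |Γ_s| = 0.65

|Γ| ≈ 0.65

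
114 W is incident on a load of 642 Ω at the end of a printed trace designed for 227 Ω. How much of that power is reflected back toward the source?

P_reflected ≈ 26 W

Γ = (642 − 227)/(642 + 227) = 0.478
|Γ|² = 0.228
P_refl = |Γ|²·P_inc = 26 W, P_del = (1 − |Γ|²)·P_inc = 88 W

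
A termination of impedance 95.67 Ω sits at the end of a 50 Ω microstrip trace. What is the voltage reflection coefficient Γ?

Γ = (Z_L − Z_0)/(Z_L + Z_0) = (95.67 − 50)/(95.67 + 50) = 45.67/145.7

Γ = 0.314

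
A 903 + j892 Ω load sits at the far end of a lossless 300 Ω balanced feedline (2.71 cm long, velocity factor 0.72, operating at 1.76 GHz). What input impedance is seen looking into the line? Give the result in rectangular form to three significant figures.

λ = v/f = 0.72·c / 1.76 GHz = 0.123 m
βl = 2π·l/λ = 2π × 0.221 = 79.5°
tan(βl) = tan(79.5°) = 5.39
Z_in = Z_0·(Z_L + jZ_0·tanβl)/(Z_0 + jZ_L·tanβl)
     = 300·(903 + j2510)/(-4510 + j4870)

Z_in ≈ 55.5 − j107 Ω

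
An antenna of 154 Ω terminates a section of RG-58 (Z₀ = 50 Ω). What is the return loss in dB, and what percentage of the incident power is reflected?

Γ = (154 − 50)/(154 + 50) = 0.51
RL = −20·log₁₀(0.51) = 5.85 dB
P_refl/P_inc = |Γ|² = 0.26

RL ≈ 5.85 dB; 26% of incident power reflected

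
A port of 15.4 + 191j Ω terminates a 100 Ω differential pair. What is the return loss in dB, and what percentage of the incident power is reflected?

Γ = (-84.6 + j191)/(115.4 + j191), |Γ| = 0.936
RL = −20·log₁₀(0.936) = 0.573 dB
P_refl/P_inc = |Γ|² = 0.876

RL ≈ 0.573 dB; 87.6% of incident power reflected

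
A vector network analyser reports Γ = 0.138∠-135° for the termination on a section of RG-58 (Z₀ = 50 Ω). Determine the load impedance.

Z_L ≈ 40.4 − j8.04 Ω

Z_L = Z_0·(1 + Γ)/(1 − Γ) = 50·(0.902 − j0.0976)/(1.1 + j0.0976)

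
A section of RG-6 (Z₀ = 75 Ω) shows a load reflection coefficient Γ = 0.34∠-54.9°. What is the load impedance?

Z_L ≈ 91.5 − j57.6 Ω

Z_L = Z_0·(1 + Γ)/(1 − Γ) = 75·(1.2 − j0.278)/(0.804 + j0.278)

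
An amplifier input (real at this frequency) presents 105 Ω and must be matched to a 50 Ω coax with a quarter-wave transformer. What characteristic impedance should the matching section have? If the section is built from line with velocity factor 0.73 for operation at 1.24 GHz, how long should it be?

Z_qwt ≈ 72.5 Ω; length ≈ 4.42 cm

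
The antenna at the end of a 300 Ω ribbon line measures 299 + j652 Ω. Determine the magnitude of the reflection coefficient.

Γ = (Z_L − Z_0)/(Z_L + Z_0) = (-1 + j652)/(599 + j652)
|Γ| = 652/885

|Γ| ≈ 0.736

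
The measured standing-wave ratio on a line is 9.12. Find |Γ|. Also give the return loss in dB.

|Γ| = (S − 1)/(S + 1) = (9.12 − 1)/(9.12 + 1) = 8.12/10.1
RL = −20·log₁₀|Γ| = −20·log₁₀(0.802)

|Γ| ≈ 0.802; return loss ≈ 1.91 dB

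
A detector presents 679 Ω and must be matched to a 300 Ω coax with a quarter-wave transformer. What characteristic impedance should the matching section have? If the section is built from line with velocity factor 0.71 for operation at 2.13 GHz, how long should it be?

Z_qwt ≈ 451 Ω; length ≈ 2.5 cm

Z_qwt = √(Z_0·R_L) = √(300 × 679) = √203700
λ = 0.71·c/f = 0.1 m, so l = λ/4 = 0.025 m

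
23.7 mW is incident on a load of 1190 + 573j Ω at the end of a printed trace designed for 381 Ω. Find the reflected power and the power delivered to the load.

|Γ| = |(809 + j573)/(1571 + j573)| = 0.593
|Γ|² = 0.351
P_refl = |Γ|²·P_inc = 8.33 mW, P_del = (1 − |Γ|²)·P_inc = 15.4 mW

P_reflected ≈ 8.33 mW; P_delivered ≈ 15.4 mW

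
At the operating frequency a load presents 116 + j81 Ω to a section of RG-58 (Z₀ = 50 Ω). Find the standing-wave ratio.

VSWR ≈ 3.6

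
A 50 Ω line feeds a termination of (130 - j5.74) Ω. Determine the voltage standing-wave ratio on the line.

VSWR ≈ 2.61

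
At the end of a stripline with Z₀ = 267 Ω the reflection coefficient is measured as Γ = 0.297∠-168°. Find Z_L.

Z_L ≈ 146 − j19.8 Ω

Z_L = Z_0·(1 + Γ)/(1 − Γ) = 267·(0.709 − j0.0617)/(1.29 + j0.0617)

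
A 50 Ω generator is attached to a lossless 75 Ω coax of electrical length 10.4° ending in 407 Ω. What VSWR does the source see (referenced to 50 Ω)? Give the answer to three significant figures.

tan(βl) = 0.184
Z_in = Z_0·(Z_L + jZ_0·tanβl)/(Z_0 + jZ_L·tanβl) = 211 − j197 Ω
Γ_s = (Z_in − Z_s)/(Z_in + Z_s) = (161 − j197)/(261 − j197), |Γ_s| = 0.778
VSWR = (1 + |Γ_s|)/(1 − |Γ_s|)

VSWR ≈ 8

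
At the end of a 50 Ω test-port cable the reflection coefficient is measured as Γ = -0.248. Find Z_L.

Z_L = Z_0·(1 + Γ)/(1 − Γ) = 50·(0.752)/(1.25)

Z_L ≈ 30.1 Ω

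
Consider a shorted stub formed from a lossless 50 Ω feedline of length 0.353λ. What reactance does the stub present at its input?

βl = 2π × 0.353 = 127°
tan(βl) = -1.32
For a shorted stub, Z_in = jZ_0·tan(βl)

X_in ≈ -66.2 Ω (capacitive)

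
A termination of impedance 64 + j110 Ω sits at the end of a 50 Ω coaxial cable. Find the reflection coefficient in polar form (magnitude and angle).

Γ ≈ 0.7 ∠ 38.8°

Γ = (Z_L − Z_0)/(Z_L + Z_0) = (14 + j110)/(114 + j110)
|Γ| = 111/158 = 0.7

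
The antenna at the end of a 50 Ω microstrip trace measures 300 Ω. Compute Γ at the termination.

Γ = 0.714

Γ = (Z_L − Z_0)/(Z_L + Z_0) = (300 − 50)/(300 + 50) = 250/350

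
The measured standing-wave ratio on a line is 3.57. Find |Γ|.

|Γ| ≈ 0.562

|Γ| = (S − 1)/(S + 1) = (3.57 − 1)/(3.57 + 1) = 2.57/4.57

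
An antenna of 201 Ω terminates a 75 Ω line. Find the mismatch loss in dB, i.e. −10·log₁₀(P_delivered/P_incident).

mismatch loss ≈ 1.02 dB

Γ = (201 − 75)/(201 + 75) = 0.457
|Γ|² = 0.208, so P_del/P_inc = 1 − |Γ|² = 0.792
ML = −10·log₁₀(1 − |Γ|²)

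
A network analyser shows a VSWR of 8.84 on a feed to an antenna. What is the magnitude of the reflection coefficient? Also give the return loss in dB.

|Γ| = (S − 1)/(S + 1) = (8.84 − 1)/(8.84 + 1) = 7.84/9.84
RL = −20·log₁₀|Γ| = −20·log₁₀(0.797)

|Γ| ≈ 0.797; return loss ≈ 1.97 dB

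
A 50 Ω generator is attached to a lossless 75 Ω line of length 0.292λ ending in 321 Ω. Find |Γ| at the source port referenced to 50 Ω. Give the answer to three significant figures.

|Γ| ≈ 0.514

βl = 2π × 0.292 = 105°
tan(βl) = -3.7
Z_in = Z_0·(Z_L + jZ_0·tanβl)/(Z_0 + jZ_L·tanβl) = 18.7 + j19.1 Ω
Γ_s = (Z_in − Z_s)/(Z_in + Z_s) = (-31.3 + j19.1)/(68.7 + j19.1), |Γ_s| = 0.514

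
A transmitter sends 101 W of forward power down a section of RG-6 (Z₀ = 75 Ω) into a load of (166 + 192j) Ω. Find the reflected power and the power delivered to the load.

|Γ| = |(91 + j192)/(241 + j192)| = 0.69
|Γ|² = 0.475
P_refl = |Γ|²·P_inc = 48 W, P_del = (1 − |Γ|²)·P_inc = 53 W

P_reflected ≈ 48 W; P_delivered ≈ 53 W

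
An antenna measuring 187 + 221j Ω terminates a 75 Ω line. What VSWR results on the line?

VSWR ≈ 6.22

Γ = (Z_L − Z_0)/(Z_L + Z_0) = (112 + j221)/(262 + j221)
|Γ| = 248/343 = 0.723
VSWR = (1 + |Γ|)/(1 − |Γ|) = 1.72/0.277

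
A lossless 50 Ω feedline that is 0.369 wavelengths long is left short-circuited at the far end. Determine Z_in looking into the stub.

βl = 2π × 0.369 = 133°
tan(βl) = -1.08
For a short-circuited stub, Z_in = jZ_0·tan(βl)

Z_in ≈ −j53.9 Ω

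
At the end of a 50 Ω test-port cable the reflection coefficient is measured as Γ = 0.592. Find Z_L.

Z_L ≈ 195 Ω

Z_L = Z_0·(1 + Γ)/(1 − Γ) = 50·(1.59)/(0.408)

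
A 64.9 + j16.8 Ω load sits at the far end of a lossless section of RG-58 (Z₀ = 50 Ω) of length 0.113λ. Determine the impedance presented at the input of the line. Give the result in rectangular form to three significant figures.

Z_in ≈ 64.5 − j17.1 Ω

βl = 2π × 0.113 = 40.7°
tan(βl) = tan(40.7°) = 0.86
Z_in = Z_0·(Z_L + jZ_0·tanβl)/(Z_0 + jZ_L·tanβl)
     = 50·(64.9 + j59.8)/(35.6 + j55.8)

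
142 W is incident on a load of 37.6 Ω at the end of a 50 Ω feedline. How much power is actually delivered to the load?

P_delivered ≈ 139 W

Γ = (37.6 − 50)/(37.6 + 50) = -0.142
|Γ|² = 0.02
P_refl = |Γ|²·P_inc = 2.85 W, P_del = (1 − |Γ|²)·P_inc = 139 W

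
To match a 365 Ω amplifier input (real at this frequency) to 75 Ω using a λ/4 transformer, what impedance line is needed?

Z_qwt = √(Z_0·R_L) = √(75 × 365) = √27380

Z_qwt ≈ 165 Ω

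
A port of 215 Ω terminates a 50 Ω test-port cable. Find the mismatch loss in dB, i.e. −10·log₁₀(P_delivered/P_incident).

mismatch loss ≈ 2.13 dB

Γ = (215 − 50)/(215 + 50) = 0.623
|Γ|² = 0.388, so P_del/P_inc = 1 − |Γ|² = 0.612
ML = −10·log₁₀(1 − |Γ|²)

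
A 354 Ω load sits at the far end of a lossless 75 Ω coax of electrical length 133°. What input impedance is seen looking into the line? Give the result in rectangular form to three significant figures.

Z_in ≈ 28.6 + j64.3 Ω

tan(βl) = tan(133°) = -1.07
Z_in = Z_0·(Z_L + jZ_0·tanβl)/(Z_0 + jZ_L·tanβl)
     = 75·(354 − j80.4)/(75 − j380)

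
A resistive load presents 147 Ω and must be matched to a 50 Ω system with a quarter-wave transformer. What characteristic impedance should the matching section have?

Z_qwt ≈ 85.7 Ω

Z_qwt = √(Z_0·R_L) = √(50 × 147) = √7350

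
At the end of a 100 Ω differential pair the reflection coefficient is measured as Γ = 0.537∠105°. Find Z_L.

Z_L ≈ 45.4 + j66.2 Ω

Z_L = Z_0·(1 + Γ)/(1 − Γ) = 100·(0.861 + j0.519)/(1.14 − j0.519)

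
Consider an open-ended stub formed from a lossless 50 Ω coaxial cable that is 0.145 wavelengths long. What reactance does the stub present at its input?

X_in ≈ -38.8 Ω (capacitive)

βl = 2π × 0.145 = 52.2°
tan(βl) = 1.29
For an open-ended stub, Z_in = −jZ_0·cot(βl) = −jZ_0/tan(βl)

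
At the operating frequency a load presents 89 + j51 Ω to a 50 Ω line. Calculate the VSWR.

VSWR ≈ 2.53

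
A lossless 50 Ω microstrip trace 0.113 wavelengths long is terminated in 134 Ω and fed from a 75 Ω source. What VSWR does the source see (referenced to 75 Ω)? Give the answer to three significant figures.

VSWR ≈ 2.81

βl = 2π × 0.113 = 40.7°
tan(βl) = 0.86
Z_in = Z_0·(Z_L + jZ_0·tanβl)/(Z_0 + jZ_L·tanβl) = 36.9 − j42.1 Ω
Γ_s = (Z_in − Z_s)/(Z_in + Z_s) = (-38.1 − j42.1)/(112 − j42.1), |Γ_s| = 0.475
VSWR = (1 + |Γ_s|)/(1 − |Γ_s|)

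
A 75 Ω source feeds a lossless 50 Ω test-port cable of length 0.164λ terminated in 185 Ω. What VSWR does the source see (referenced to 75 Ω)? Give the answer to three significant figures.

βl = 2π × 0.164 = 59°
tan(βl) = 1.67
Z_in = Z_0·(Z_L + jZ_0·tanβl)/(Z_0 + jZ_L·tanβl) = 17.9 − j27.1 Ω
Γ_s = (Z_in − Z_s)/(Z_in + Z_s) = (-57.1 − j27.1)/(92.9 − j27.1), |Γ_s| = 0.653
VSWR = (1 + |Γ_s|)/(1 − |Γ_s|)

VSWR ≈ 4.76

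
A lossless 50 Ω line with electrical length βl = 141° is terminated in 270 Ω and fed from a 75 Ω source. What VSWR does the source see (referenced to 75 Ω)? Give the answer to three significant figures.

VSWR ≈ 5.41

tan(βl) = -0.81
Z_in = Z_0·(Z_L + jZ_0·tanβl)/(Z_0 + jZ_L·tanβl) = 22.2 + j56.7 Ω
Γ_s = (Z_in − Z_s)/(Z_in + Z_s) = (-52.8 + j56.7)/(97.2 + j56.7), |Γ_s| = 0.688
VSWR = (1 + |Γ_s|)/(1 − |Γ_s|)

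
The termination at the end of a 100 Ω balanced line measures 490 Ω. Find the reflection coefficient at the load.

Γ = 0.661

Γ = (Z_L − Z_0)/(Z_L + Z_0) = (490 − 100)/(490 + 100) = 390/590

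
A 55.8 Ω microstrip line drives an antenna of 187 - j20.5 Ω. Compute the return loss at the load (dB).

RL ≈ 5.27 dB

Γ = (131.2 − j20.5)/(242.8 − j20.5), |Γ| = 0.545
RL = −20·log₁₀|Γ| = −20·log₁₀(0.545)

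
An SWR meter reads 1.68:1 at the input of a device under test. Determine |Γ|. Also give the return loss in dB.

|Γ| ≈ 0.254; return loss ≈ 11.9 dB

|Γ| = (S − 1)/(S + 1) = (1.68 − 1)/(1.68 + 1) = 0.68/2.68
RL = −20·log₁₀|Γ| = −20·log₁₀(0.254)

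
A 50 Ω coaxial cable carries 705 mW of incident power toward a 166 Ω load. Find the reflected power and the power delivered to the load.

Γ = (166 − 50)/(166 + 50) = 0.537
|Γ|² = 0.288
P_refl = |Γ|²·P_inc = 203 mW, P_del = (1 − |Γ|²)·P_inc = 502 mW

P_reflected ≈ 203 mW; P_delivered ≈ 502 mW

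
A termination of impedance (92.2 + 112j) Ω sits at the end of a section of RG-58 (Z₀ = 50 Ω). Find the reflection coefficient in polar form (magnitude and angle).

Γ ≈ 0.661 ∠ 31.1°

Γ = (Z_L − Z_0)/(Z_L + Z_0) = (42.2 + j112)/(142.2 + j112)
|Γ| = 120/181 = 0.661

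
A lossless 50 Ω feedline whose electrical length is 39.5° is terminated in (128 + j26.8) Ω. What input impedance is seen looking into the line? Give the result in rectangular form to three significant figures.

tan(βl) = tan(39.5°) = 0.824
Z_in = Z_0·(Z_L + jZ_0·tanβl)/(Z_0 + jZ_L·tanβl)
     = 50·(128 + j68)/(27.9 + j106)

Z_in ≈ 45.1 − j48.7 Ω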